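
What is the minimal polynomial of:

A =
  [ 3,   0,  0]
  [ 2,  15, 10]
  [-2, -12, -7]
x^2 - 8*x + 15

The characteristic polynomial is χ_A(x) = (x - 5)*(x - 3)^2, so the eigenvalues are known. The minimal polynomial is
  m_A(x) = Π_λ (x − λ)^{k_λ}
where k_λ is the size of the *largest* Jordan block for λ (equivalently, the smallest k with (A − λI)^k v = 0 for every generalised eigenvector v of λ).

  λ = 3: largest Jordan block has size 1, contributing (x − 3)
  λ = 5: largest Jordan block has size 1, contributing (x − 5)

So m_A(x) = (x - 5)*(x - 3) = x^2 - 8*x + 15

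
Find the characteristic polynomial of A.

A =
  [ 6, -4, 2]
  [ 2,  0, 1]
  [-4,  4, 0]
x^3 - 6*x^2 + 12*x - 8

Expanding det(x·I − A) (e.g. by cofactor expansion or by noting that A is similar to its Jordan form J, which has the same characteristic polynomial as A) gives
  χ_A(x) = x^3 - 6*x^2 + 12*x - 8
which factors as (x - 2)^3. The eigenvalues (with algebraic multiplicities) are λ = 2 with multiplicity 3.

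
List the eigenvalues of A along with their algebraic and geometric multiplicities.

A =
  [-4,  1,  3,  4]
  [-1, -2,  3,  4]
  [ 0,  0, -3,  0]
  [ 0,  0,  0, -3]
λ = -3: alg = 4, geom = 3

Step 1 — factor the characteristic polynomial to read off the algebraic multiplicities:
  χ_A(x) = (x + 3)^4

Step 2 — compute geometric multiplicities via the rank-nullity identity g(λ) = n − rank(A − λI):
  rank(A − (-3)·I) = 1, so dim ker(A − (-3)·I) = n − 1 = 3

Summary:
  λ = -3: algebraic multiplicity = 4, geometric multiplicity = 3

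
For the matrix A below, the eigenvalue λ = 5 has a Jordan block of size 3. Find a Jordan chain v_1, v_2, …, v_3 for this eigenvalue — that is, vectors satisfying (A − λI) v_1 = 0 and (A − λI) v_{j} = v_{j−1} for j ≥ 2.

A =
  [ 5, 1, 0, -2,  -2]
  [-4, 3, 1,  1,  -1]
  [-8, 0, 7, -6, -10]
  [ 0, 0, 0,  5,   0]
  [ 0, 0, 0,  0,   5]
A Jordan chain for λ = 5 of length 3:
v_1 = (-4, 0, -16, 0, 0)ᵀ
v_2 = (0, -4, -8, 0, 0)ᵀ
v_3 = (1, 0, 0, 0, 0)ᵀ

Let N = A − (5)·I. We want v_3 with N^3 v_3 = 0 but N^2 v_3 ≠ 0; then v_{j-1} := N · v_j for j = 3, …, 2.

Pick v_3 = (1, 0, 0, 0, 0)ᵀ.
Then v_2 = N · v_3 = (0, -4, -8, 0, 0)ᵀ.
Then v_1 = N · v_2 = (-4, 0, -16, 0, 0)ᵀ.

Sanity check: (A − (5)·I) v_1 = (0, 0, 0, 0, 0)ᵀ = 0. ✓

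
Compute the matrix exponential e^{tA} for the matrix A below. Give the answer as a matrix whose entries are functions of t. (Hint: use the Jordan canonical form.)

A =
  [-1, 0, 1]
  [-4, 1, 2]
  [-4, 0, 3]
e^{tA} =
  [-2*t*exp(t) + exp(t), 0, t*exp(t)]
  [-4*t*exp(t), exp(t), 2*t*exp(t)]
  [-4*t*exp(t), 0, 2*t*exp(t) + exp(t)]

Strategy: write A = P · J · P⁻¹ where J is a Jordan canonical form, so e^{tA} = P · e^{tJ} · P⁻¹, and e^{tJ} can be computed block-by-block.

A has Jordan form
J =
  [1, 1, 0]
  [0, 1, 0]
  [0, 0, 1]
(up to reordering of blocks).

Per-block formulas:
  For a 1×1 block at λ = 1: exp(t · [1]) = [e^(1t)].
  For a 2×2 Jordan block J_2(1): exp(t · J_2(1)) = e^(1t)·(I + t·N), where N is the 2×2 nilpotent shift.

After assembling e^{tJ} and conjugating by P, we get:

e^{tA} =
  [-2*t*exp(t) + exp(t), 0, t*exp(t)]
  [-4*t*exp(t), exp(t), 2*t*exp(t)]
  [-4*t*exp(t), 0, 2*t*exp(t) + exp(t)]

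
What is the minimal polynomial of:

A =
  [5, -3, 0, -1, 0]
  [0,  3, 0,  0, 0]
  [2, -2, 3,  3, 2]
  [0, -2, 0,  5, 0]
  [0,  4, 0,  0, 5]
x^4 - 16*x^3 + 94*x^2 - 240*x + 225

The characteristic polynomial is χ_A(x) = (x - 5)^3*(x - 3)^2, so the eigenvalues are known. The minimal polynomial is
  m_A(x) = Π_λ (x − λ)^{k_λ}
where k_λ is the size of the *largest* Jordan block for λ (equivalently, the smallest k with (A − λI)^k v = 0 for every generalised eigenvector v of λ).

  λ = 3: largest Jordan block has size 2, contributing (x − 3)^2
  λ = 5: largest Jordan block has size 2, contributing (x − 5)^2

So m_A(x) = (x - 5)^2*(x - 3)^2 = x^4 - 16*x^3 + 94*x^2 - 240*x + 225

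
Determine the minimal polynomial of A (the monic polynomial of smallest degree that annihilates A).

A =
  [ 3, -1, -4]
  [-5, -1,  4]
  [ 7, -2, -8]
x^3 + 6*x^2 + 12*x + 8

The characteristic polynomial is χ_A(x) = (x + 2)^3, so the eigenvalues are known. The minimal polynomial is
  m_A(x) = Π_λ (x − λ)^{k_λ}
where k_λ is the size of the *largest* Jordan block for λ (equivalently, the smallest k with (A − λI)^k v = 0 for every generalised eigenvector v of λ).

  λ = -2: largest Jordan block has size 3, contributing (x + 2)^3

So m_A(x) = (x + 2)^3 = x^3 + 6*x^2 + 12*x + 8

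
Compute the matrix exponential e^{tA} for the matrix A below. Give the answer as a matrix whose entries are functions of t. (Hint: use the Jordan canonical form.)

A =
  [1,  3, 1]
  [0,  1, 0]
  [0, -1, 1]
e^{tA} =
  [exp(t), -t^2*exp(t)/2 + 3*t*exp(t), t*exp(t)]
  [0, exp(t), 0]
  [0, -t*exp(t), exp(t)]

Strategy: write A = P · J · P⁻¹ where J is a Jordan canonical form, so e^{tA} = P · e^{tJ} · P⁻¹, and e^{tJ} can be computed block-by-block.

A has Jordan form
J =
  [1, 1, 0]
  [0, 1, 1]
  [0, 0, 1]
(up to reordering of blocks).

Per-block formulas:
  For a 3×3 Jordan block J_3(1): exp(t · J_3(1)) = e^(1t)·(I + t·N + (t^2/2)·N^2), where N is the 3×3 nilpotent shift.

After assembling e^{tJ} and conjugating by P, we get:

e^{tA} =
  [exp(t), -t^2*exp(t)/2 + 3*t*exp(t), t*exp(t)]
  [0, exp(t), 0]
  [0, -t*exp(t), exp(t)]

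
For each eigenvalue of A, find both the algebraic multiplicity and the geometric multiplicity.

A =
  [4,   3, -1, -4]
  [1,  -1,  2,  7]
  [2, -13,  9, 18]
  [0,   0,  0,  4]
λ = 4: alg = 4, geom = 2

Step 1 — factor the characteristic polynomial to read off the algebraic multiplicities:
  χ_A(x) = (x - 4)^4

Step 2 — compute geometric multiplicities via the rank-nullity identity g(λ) = n − rank(A − λI):
  rank(A − (4)·I) = 2, so dim ker(A − (4)·I) = n − 2 = 2

Summary:
  λ = 4: algebraic multiplicity = 4, geometric multiplicity = 2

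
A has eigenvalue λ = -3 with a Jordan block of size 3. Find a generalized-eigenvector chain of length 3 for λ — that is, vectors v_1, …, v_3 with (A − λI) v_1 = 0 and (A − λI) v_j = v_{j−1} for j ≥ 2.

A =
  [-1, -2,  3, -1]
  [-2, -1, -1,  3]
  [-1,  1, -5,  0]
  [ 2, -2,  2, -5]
A Jordan chain for λ = -3 of length 3:
v_1 = (3, -1, -2, 2)ᵀ
v_2 = (2, -2, -1, 2)ᵀ
v_3 = (1, 0, 0, 0)ᵀ

Let N = A − (-3)·I. We want v_3 with N^3 v_3 = 0 but N^2 v_3 ≠ 0; then v_{j-1} := N · v_j for j = 3, …, 2.

Pick v_3 = (1, 0, 0, 0)ᵀ.
Then v_2 = N · v_3 = (2, -2, -1, 2)ᵀ.
Then v_1 = N · v_2 = (3, -1, -2, 2)ᵀ.

Sanity check: (A − (-3)·I) v_1 = (0, 0, 0, 0)ᵀ = 0. ✓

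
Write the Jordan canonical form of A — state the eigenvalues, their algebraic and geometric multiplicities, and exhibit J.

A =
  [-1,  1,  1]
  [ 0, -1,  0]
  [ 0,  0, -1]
J_2(-1) ⊕ J_1(-1)

The characteristic polynomial is
  det(x·I − A) = x^3 + 3*x^2 + 3*x + 1 = (x + 1)^3

Eigenvalues and multiplicities (the geometric multiplicity of λ is n − rank(A − λI), which equals the number of Jordan blocks for λ):
  λ = -1: algebraic multiplicity = 3, geometric multiplicity = 2

Determining the block sizes for each eigenvalue:
  λ = -1: 2 blocks summing to 3 forces exactly one block of size 2 and the rest size 1 → block sizes [2, 1]

Assembling the blocks gives a Jordan form
J =
  [-1,  1,  0]
  [ 0, -1,  0]
  [ 0,  0, -1]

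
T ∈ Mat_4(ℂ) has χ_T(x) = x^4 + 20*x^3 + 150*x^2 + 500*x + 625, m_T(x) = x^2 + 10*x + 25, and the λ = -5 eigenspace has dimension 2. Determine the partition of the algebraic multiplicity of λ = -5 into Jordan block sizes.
Block sizes for λ = -5: [2, 2]

Step 1 — from the characteristic polynomial, algebraic multiplicity of λ = -5 is 4. From dim ker(T − (-5)·I) = 2, there are exactly 2 Jordan blocks for λ = -5.
Step 2 — from the minimal polynomial, the factor (x + 5)^2 tells us the largest block for λ = -5 has size 2.
Step 3 — with total size 4, 2 blocks, and largest block 2, the block sizes (in nonincreasing order) are [2, 2].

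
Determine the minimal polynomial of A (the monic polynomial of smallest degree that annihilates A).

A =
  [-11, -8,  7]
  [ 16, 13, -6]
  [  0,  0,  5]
x^3 - 7*x^2 - 5*x + 75

The characteristic polynomial is χ_A(x) = (x - 5)^2*(x + 3), so the eigenvalues are known. The minimal polynomial is
  m_A(x) = Π_λ (x − λ)^{k_λ}
where k_λ is the size of the *largest* Jordan block for λ (equivalently, the smallest k with (A − λI)^k v = 0 for every generalised eigenvector v of λ).

  λ = -3: largest Jordan block has size 1, contributing (x + 3)
  λ = 5: largest Jordan block has size 2, contributing (x − 5)^2

So m_A(x) = (x - 5)^2*(x + 3) = x^3 - 7*x^2 - 5*x + 75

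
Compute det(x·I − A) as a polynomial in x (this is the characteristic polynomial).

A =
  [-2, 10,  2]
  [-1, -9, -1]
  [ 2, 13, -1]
x^3 + 12*x^2 + 48*x + 64

Expanding det(x·I − A) (e.g. by cofactor expansion or by noting that A is similar to its Jordan form J, which has the same characteristic polynomial as A) gives
  χ_A(x) = x^3 + 12*x^2 + 48*x + 64
which factors as (x + 4)^3. The eigenvalues (with algebraic multiplicities) are λ = -4 with multiplicity 3.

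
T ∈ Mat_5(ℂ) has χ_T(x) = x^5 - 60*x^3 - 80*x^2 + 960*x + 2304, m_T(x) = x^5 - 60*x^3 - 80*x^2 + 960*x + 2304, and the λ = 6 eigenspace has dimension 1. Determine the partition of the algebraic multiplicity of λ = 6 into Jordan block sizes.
Block sizes for λ = 6: [2]

Step 1 — from the characteristic polynomial, algebraic multiplicity of λ = 6 is 2. From dim ker(T − (6)·I) = 1, there are exactly 1 Jordan blocks for λ = 6.
Step 2 — from the minimal polynomial, the factor (x − 6)^2 tells us the largest block for λ = 6 has size 2.
Step 3 — with total size 2, 1 blocks, and largest block 2, the block sizes (in nonincreasing order) are [2].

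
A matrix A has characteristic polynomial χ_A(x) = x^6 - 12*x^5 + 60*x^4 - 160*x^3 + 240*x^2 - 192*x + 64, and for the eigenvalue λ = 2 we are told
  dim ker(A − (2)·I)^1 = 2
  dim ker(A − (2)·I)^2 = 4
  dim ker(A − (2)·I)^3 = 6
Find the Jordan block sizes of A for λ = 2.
Block sizes for λ = 2: [3, 3]

From the dimensions of kernels of powers, the number of Jordan blocks of size at least j is d_j − d_{j−1} where d_j = dim ker(N^j) (with d_0 = 0). Computing the differences gives [2, 2, 2].
The number of blocks of size exactly k is (#blocks of size ≥ k) − (#blocks of size ≥ k + 1), so the partition is: 2 block(s) of size 3.
In nonincreasing order the block sizes are [3, 3].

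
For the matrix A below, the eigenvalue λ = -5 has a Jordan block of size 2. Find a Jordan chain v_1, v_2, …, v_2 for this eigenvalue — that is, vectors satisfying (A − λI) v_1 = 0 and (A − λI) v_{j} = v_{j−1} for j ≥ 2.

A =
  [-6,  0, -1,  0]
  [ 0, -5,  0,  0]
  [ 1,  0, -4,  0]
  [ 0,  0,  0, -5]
A Jordan chain for λ = -5 of length 2:
v_1 = (-1, 0, 1, 0)ᵀ
v_2 = (1, 0, 0, 0)ᵀ

Let N = A − (-5)·I. We want v_2 with N^2 v_2 = 0 but N^1 v_2 ≠ 0; then v_{j-1} := N · v_j for j = 2, …, 2.

Pick v_2 = (1, 0, 0, 0)ᵀ.
Then v_1 = N · v_2 = (-1, 0, 1, 0)ᵀ.

Sanity check: (A − (-5)·I) v_1 = (0, 0, 0, 0)ᵀ = 0. ✓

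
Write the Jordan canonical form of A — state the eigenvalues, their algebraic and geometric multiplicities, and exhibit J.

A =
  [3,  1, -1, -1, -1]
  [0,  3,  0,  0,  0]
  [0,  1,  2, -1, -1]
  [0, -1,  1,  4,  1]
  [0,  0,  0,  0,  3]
J_2(3) ⊕ J_1(3) ⊕ J_1(3) ⊕ J_1(3)

The characteristic polynomial is
  det(x·I − A) = x^5 - 15*x^4 + 90*x^3 - 270*x^2 + 405*x - 243 = (x - 3)^5

Eigenvalues and multiplicities (the geometric multiplicity of λ is n − rank(A − λI), which equals the number of Jordan blocks for λ):
  λ = 3: algebraic multiplicity = 5, geometric multiplicity = 4

Determining the block sizes for each eigenvalue:
  λ = 3: 4 blocks summing to 5 forces exactly one block of size 2 and the rest size 1 → block sizes [2, 1, 1, 1]

Assembling the blocks gives a Jordan form
J =
  [3, 1, 0, 0, 0]
  [0, 3, 0, 0, 0]
  [0, 0, 3, 0, 0]
  [0, 0, 0, 3, 0]
  [0, 0, 0, 0, 3]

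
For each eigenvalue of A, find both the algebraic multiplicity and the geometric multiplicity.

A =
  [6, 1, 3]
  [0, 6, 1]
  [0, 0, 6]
λ = 6: alg = 3, geom = 1

Step 1 — factor the characteristic polynomial to read off the algebraic multiplicities:
  χ_A(x) = (x - 6)^3

Step 2 — compute geometric multiplicities via the rank-nullity identity g(λ) = n − rank(A − λI):
  rank(A − (6)·I) = 2, so dim ker(A − (6)·I) = n − 2 = 1

Summary:
  λ = 6: algebraic multiplicity = 3, geometric multiplicity = 1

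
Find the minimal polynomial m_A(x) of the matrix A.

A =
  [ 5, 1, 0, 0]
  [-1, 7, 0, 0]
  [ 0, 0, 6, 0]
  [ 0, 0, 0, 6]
x^2 - 12*x + 36

The characteristic polynomial is χ_A(x) = (x - 6)^4, so the eigenvalues are known. The minimal polynomial is
  m_A(x) = Π_λ (x − λ)^{k_λ}
where k_λ is the size of the *largest* Jordan block for λ (equivalently, the smallest k with (A − λI)^k v = 0 for every generalised eigenvector v of λ).

  λ = 6: largest Jordan block has size 2, contributing (x − 6)^2

So m_A(x) = (x - 6)^2 = x^2 - 12*x + 36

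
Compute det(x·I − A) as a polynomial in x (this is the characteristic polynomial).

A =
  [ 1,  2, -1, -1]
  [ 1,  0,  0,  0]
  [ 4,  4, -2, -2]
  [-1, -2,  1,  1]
x^4

Expanding det(x·I − A) (e.g. by cofactor expansion or by noting that A is similar to its Jordan form J, which has the same characteristic polynomial as A) gives
  χ_A(x) = x^4
which factors as x^4. The eigenvalues (with algebraic multiplicities) are λ = 0 with multiplicity 4.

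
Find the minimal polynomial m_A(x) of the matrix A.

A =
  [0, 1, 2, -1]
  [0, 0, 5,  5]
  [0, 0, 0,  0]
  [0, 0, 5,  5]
x^3 - 5*x^2

The characteristic polynomial is χ_A(x) = x^3*(x - 5), so the eigenvalues are known. The minimal polynomial is
  m_A(x) = Π_λ (x − λ)^{k_λ}
where k_λ is the size of the *largest* Jordan block for λ (equivalently, the smallest k with (A − λI)^k v = 0 for every generalised eigenvector v of λ).

  λ = 0: largest Jordan block has size 2, contributing (x − 0)^2
  λ = 5: largest Jordan block has size 1, contributing (x − 5)

So m_A(x) = x^2*(x - 5) = x^3 - 5*x^2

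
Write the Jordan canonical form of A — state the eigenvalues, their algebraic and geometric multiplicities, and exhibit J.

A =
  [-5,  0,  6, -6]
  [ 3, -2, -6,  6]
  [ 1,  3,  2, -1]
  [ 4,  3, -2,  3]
J_1(-2) ⊕ J_1(-2) ⊕ J_2(1)

The characteristic polynomial is
  det(x·I − A) = x^4 + 2*x^3 - 3*x^2 - 4*x + 4 = (x - 1)^2*(x + 2)^2

Eigenvalues and multiplicities (the geometric multiplicity of λ is n − rank(A − λI), which equals the number of Jordan blocks for λ):
  λ = -2: algebraic multiplicity = 2, geometric multiplicity = 2
  λ = 1: algebraic multiplicity = 2, geometric multiplicity = 1

Determining the block sizes for each eigenvalue:
  λ = -2: gm = am = 2, so every block has size 1 → block sizes [1, 1]
  λ = 1: one block (gm = 1), so the single block has size am = 2 → block sizes [2]

Assembling the blocks gives a Jordan form
J =
  [-2,  0, 0, 0]
  [ 0, -2, 0, 0]
  [ 0,  0, 1, 1]
  [ 0,  0, 0, 1]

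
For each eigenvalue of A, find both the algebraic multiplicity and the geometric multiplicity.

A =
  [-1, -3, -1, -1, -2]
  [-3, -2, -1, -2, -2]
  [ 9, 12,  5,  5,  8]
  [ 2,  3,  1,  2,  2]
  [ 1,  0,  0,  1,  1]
λ = 1: alg = 5, geom = 3

Step 1 — factor the characteristic polynomial to read off the algebraic multiplicities:
  χ_A(x) = (x - 1)^5

Step 2 — compute geometric multiplicities via the rank-nullity identity g(λ) = n − rank(A − λI):
  rank(A − (1)·I) = 2, so dim ker(A − (1)·I) = n − 2 = 3

Summary:
  λ = 1: algebraic multiplicity = 5, geometric multiplicity = 3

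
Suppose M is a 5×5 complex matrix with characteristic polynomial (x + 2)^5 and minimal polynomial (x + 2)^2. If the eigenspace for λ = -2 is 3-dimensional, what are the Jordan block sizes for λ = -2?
Block sizes for λ = -2: [2, 2, 1]

Step 1 — from the characteristic polynomial, algebraic multiplicity of λ = -2 is 5. From dim ker(M − (-2)·I) = 3, there are exactly 3 Jordan blocks for λ = -2.
Step 2 — from the minimal polynomial, the factor (x + 2)^2 tells us the largest block for λ = -2 has size 2.
Step 3 — with total size 5, 3 blocks, and largest block 2, the block sizes (in nonincreasing order) are [2, 2, 1].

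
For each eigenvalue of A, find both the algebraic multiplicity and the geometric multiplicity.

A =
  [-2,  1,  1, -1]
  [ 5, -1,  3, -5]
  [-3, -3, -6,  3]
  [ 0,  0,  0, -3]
λ = -3: alg = 4, geom = 2

Step 1 — factor the characteristic polynomial to read off the algebraic multiplicities:
  χ_A(x) = (x + 3)^4

Step 2 — compute geometric multiplicities via the rank-nullity identity g(λ) = n − rank(A − λI):
  rank(A − (-3)·I) = 2, so dim ker(A − (-3)·I) = n − 2 = 2

Summary:
  λ = -3: algebraic multiplicity = 4, geometric multiplicity = 2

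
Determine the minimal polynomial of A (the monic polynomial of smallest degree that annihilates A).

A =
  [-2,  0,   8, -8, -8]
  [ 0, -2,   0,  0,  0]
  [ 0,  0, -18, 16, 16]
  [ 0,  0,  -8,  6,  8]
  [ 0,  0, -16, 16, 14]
x^2 - 4*x - 12

The characteristic polynomial is χ_A(x) = (x - 6)*(x + 2)^4, so the eigenvalues are known. The minimal polynomial is
  m_A(x) = Π_λ (x − λ)^{k_λ}
where k_λ is the size of the *largest* Jordan block for λ (equivalently, the smallest k with (A − λI)^k v = 0 for every generalised eigenvector v of λ).

  λ = -2: largest Jordan block has size 1, contributing (x + 2)
  λ = 6: largest Jordan block has size 1, contributing (x − 6)

So m_A(x) = (x - 6)*(x + 2) = x^2 - 4*x - 12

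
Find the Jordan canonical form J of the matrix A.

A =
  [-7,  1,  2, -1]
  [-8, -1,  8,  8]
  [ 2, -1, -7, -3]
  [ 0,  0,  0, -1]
J_2(-5) ⊕ J_1(-5) ⊕ J_1(-1)

The characteristic polynomial is
  det(x·I − A) = x^4 + 16*x^3 + 90*x^2 + 200*x + 125 = (x + 1)*(x + 5)^3

Eigenvalues and multiplicities (the geometric multiplicity of λ is n − rank(A − λI), which equals the number of Jordan blocks for λ):
  λ = -5: algebraic multiplicity = 3, geometric multiplicity = 2
  λ = -1: algebraic multiplicity = 1, geometric multiplicity = 1

Determining the block sizes for each eigenvalue:
  λ = -5: 2 blocks summing to 3 forces exactly one block of size 2 and the rest size 1 → block sizes [2, 1]
  λ = -1: one block (gm = 1), so the single block has size am = 1 → block sizes [1]

Assembling the blocks gives a Jordan form
J =
  [-5,  1,  0,  0]
  [ 0, -5,  0,  0]
  [ 0,  0, -5,  0]
  [ 0,  0,  0, -1]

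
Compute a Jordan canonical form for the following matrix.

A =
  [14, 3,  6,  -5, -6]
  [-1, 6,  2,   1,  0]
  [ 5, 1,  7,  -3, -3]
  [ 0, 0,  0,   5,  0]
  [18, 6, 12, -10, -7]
J_2(5) ⊕ J_2(5) ⊕ J_1(5)

The characteristic polynomial is
  det(x·I − A) = x^5 - 25*x^4 + 250*x^3 - 1250*x^2 + 3125*x - 3125 = (x - 5)^5

Eigenvalues and multiplicities (the geometric multiplicity of λ is n − rank(A − λI), which equals the number of Jordan blocks for λ):
  λ = 5: algebraic multiplicity = 5, geometric multiplicity = 3

Determining the block sizes for each eigenvalue:
  λ = 5: with am = 5 and gm = 3, the partition is not yet determined (e.g. several partitions of 5 into 3 parts exist). Let N = A − (5)·I. Computing rank(N^1) = 2, rank(N^2) = 0; the number of blocks of size ≥ j is rank(N^{j−1}) − rank(N^j), giving [3, 2]. So we have 2 block(s) of size 2, 1 block(s) of size 1 → block sizes [2, 2, 1]

Assembling the blocks gives a Jordan form
J =
  [5, 1, 0, 0, 0]
  [0, 5, 0, 0, 0]
  [0, 0, 5, 1, 0]
  [0, 0, 0, 5, 0]
  [0, 0, 0, 0, 5]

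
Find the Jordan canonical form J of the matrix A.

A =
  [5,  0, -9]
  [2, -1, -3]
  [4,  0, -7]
J_2(-1) ⊕ J_1(-1)

The characteristic polynomial is
  det(x·I − A) = x^3 + 3*x^2 + 3*x + 1 = (x + 1)^3

Eigenvalues and multiplicities (the geometric multiplicity of λ is n − rank(A − λI), which equals the number of Jordan blocks for λ):
  λ = -1: algebraic multiplicity = 3, geometric multiplicity = 2

Determining the block sizes for each eigenvalue:
  λ = -1: 2 blocks summing to 3 forces exactly one block of size 2 and the rest size 1 → block sizes [2, 1]

Assembling the blocks gives a Jordan form
J =
  [-1,  1,  0]
  [ 0, -1,  0]
  [ 0,  0, -1]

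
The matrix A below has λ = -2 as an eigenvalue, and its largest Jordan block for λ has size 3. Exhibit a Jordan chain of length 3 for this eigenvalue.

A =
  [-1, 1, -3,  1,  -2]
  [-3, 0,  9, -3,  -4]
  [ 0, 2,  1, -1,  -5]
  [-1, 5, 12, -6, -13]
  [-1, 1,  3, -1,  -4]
A Jordan chain for λ = -2 of length 3:
v_1 = (-1, -2, 0, 1, -1)ᵀ
v_2 = (1, -3, 0, -1, -1)ᵀ
v_3 = (1, 0, 0, 0, 0)ᵀ

Let N = A − (-2)·I. We want v_3 with N^3 v_3 = 0 but N^2 v_3 ≠ 0; then v_{j-1} := N · v_j for j = 3, …, 2.

Pick v_3 = (1, 0, 0, 0, 0)ᵀ.
Then v_2 = N · v_3 = (1, -3, 0, -1, -1)ᵀ.
Then v_1 = N · v_2 = (-1, -2, 0, 1, -1)ᵀ.

Sanity check: (A − (-2)·I) v_1 = (0, 0, 0, 0, 0)ᵀ = 0. ✓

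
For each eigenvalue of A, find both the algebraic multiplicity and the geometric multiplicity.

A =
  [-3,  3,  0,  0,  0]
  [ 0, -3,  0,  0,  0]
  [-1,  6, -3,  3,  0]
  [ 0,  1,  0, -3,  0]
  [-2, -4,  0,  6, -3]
λ = -3: alg = 5, geom = 3

Step 1 — factor the characteristic polynomial to read off the algebraic multiplicities:
  χ_A(x) = (x + 3)^5

Step 2 — compute geometric multiplicities via the rank-nullity identity g(λ) = n − rank(A − λI):
  rank(A − (-3)·I) = 2, so dim ker(A − (-3)·I) = n − 2 = 3

Summary:
  λ = -3: algebraic multiplicity = 5, geometric multiplicity = 3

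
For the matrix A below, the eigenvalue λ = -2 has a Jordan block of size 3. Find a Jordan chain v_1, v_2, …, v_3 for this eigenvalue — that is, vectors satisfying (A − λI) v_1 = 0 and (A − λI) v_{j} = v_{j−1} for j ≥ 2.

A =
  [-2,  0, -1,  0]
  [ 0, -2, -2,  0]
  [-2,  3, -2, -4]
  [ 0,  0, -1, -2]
A Jordan chain for λ = -2 of length 3:
v_1 = (2, 4, 0, 2)ᵀ
v_2 = (0, 0, -2, 0)ᵀ
v_3 = (1, 0, 0, 0)ᵀ

Let N = A − (-2)·I. We want v_3 with N^3 v_3 = 0 but N^2 v_3 ≠ 0; then v_{j-1} := N · v_j for j = 3, …, 2.

Pick v_3 = (1, 0, 0, 0)ᵀ.
Then v_2 = N · v_3 = (0, 0, -2, 0)ᵀ.
Then v_1 = N · v_2 = (2, 4, 0, 2)ᵀ.

Sanity check: (A − (-2)·I) v_1 = (0, 0, 0, 0)ᵀ = 0. ✓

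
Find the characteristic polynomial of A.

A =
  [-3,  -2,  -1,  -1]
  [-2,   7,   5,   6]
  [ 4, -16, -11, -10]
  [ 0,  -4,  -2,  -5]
x^4 + 12*x^3 + 54*x^2 + 108*x + 81

Expanding det(x·I − A) (e.g. by cofactor expansion or by noting that A is similar to its Jordan form J, which has the same characteristic polynomial as A) gives
  χ_A(x) = x^4 + 12*x^3 + 54*x^2 + 108*x + 81
which factors as (x + 3)^4. The eigenvalues (with algebraic multiplicities) are λ = -3 with multiplicity 4.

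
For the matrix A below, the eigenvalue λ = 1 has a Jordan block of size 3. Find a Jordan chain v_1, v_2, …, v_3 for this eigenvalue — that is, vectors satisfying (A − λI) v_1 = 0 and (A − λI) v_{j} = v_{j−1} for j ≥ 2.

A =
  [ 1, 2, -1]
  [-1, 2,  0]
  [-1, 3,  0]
A Jordan chain for λ = 1 of length 3:
v_1 = (-1, -1, -2)ᵀ
v_2 = (0, -1, -1)ᵀ
v_3 = (1, 0, 0)ᵀ

Let N = A − (1)·I. We want v_3 with N^3 v_3 = 0 but N^2 v_3 ≠ 0; then v_{j-1} := N · v_j for j = 3, …, 2.

Pick v_3 = (1, 0, 0)ᵀ.
Then v_2 = N · v_3 = (0, -1, -1)ᵀ.
Then v_1 = N · v_2 = (-1, -1, -2)ᵀ.

Sanity check: (A − (1)·I) v_1 = (0, 0, 0)ᵀ = 0. ✓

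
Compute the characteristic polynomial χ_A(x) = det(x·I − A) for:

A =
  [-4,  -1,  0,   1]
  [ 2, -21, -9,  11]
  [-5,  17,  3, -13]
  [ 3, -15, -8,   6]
x^4 + 16*x^3 + 90*x^2 + 200*x + 125

Expanding det(x·I − A) (e.g. by cofactor expansion or by noting that A is similar to its Jordan form J, which has the same characteristic polynomial as A) gives
  χ_A(x) = x^4 + 16*x^3 + 90*x^2 + 200*x + 125
which factors as (x + 1)*(x + 5)^3. The eigenvalues (with algebraic multiplicities) are λ = -5 with multiplicity 3, λ = -1 with multiplicity 1.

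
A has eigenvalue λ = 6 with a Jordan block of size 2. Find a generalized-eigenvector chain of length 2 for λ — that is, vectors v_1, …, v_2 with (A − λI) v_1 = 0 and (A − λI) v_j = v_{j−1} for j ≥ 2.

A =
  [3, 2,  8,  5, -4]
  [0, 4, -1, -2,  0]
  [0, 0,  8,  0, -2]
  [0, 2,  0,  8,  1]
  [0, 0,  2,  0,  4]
A Jordan chain for λ = 6 of length 2:
v_1 = (2, -2, 0, 2, 0)ᵀ
v_2 = (0, 1, 0, 0, 0)ᵀ

Let N = A − (6)·I. We want v_2 with N^2 v_2 = 0 but N^1 v_2 ≠ 0; then v_{j-1} := N · v_j for j = 2, …, 2.

Pick v_2 = (0, 1, 0, 0, 0)ᵀ.
Then v_1 = N · v_2 = (2, -2, 0, 2, 0)ᵀ.

Sanity check: (A − (6)·I) v_1 = (0, 0, 0, 0, 0)ᵀ = 0. ✓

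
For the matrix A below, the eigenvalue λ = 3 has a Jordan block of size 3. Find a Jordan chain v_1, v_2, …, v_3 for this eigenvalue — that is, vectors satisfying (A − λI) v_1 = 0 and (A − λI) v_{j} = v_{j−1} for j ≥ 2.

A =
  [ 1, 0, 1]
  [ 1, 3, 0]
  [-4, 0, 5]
A Jordan chain for λ = 3 of length 3:
v_1 = (0, -2, 0)ᵀ
v_2 = (-2, 1, -4)ᵀ
v_3 = (1, 0, 0)ᵀ

Let N = A − (3)·I. We want v_3 with N^3 v_3 = 0 but N^2 v_3 ≠ 0; then v_{j-1} := N · v_j for j = 3, …, 2.

Pick v_3 = (1, 0, 0)ᵀ.
Then v_2 = N · v_3 = (-2, 1, -4)ᵀ.
Then v_1 = N · v_2 = (0, -2, 0)ᵀ.

Sanity check: (A − (3)·I) v_1 = (0, 0, 0)ᵀ = 0. ✓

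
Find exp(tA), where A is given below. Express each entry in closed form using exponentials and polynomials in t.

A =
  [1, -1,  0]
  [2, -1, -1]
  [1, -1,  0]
e^{tA} =
  [-t^2/2 + t + 1, -t, t^2/2]
  [-t^2/2 + 2*t, 1 - t, t^2/2 - t]
  [-t^2/2 + t, -t, t^2/2 + 1]

Strategy: write A = P · J · P⁻¹ where J is a Jordan canonical form, so e^{tA} = P · e^{tJ} · P⁻¹, and e^{tJ} can be computed block-by-block.

A has Jordan form
J =
  [0, 1, 0]
  [0, 0, 1]
  [0, 0, 0]
(up to reordering of blocks).

Per-block formulas:
  For a 3×3 Jordan block J_3(0): exp(t · J_3(0)) = e^(0t)·(I + t·N + (t^2/2)·N^2), where N is the 3×3 nilpotent shift.

After assembling e^{tJ} and conjugating by P, we get:

e^{tA} =
  [-t^2/2 + t + 1, -t, t^2/2]
  [-t^2/2 + 2*t, 1 - t, t^2/2 - t]
  [-t^2/2 + t, -t, t^2/2 + 1]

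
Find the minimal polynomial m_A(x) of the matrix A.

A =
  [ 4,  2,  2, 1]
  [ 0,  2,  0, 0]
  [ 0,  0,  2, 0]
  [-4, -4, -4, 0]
x^2 - 4*x + 4

The characteristic polynomial is χ_A(x) = (x - 2)^4, so the eigenvalues are known. The minimal polynomial is
  m_A(x) = Π_λ (x − λ)^{k_λ}
where k_λ is the size of the *largest* Jordan block for λ (equivalently, the smallest k with (A − λI)^k v = 0 for every generalised eigenvector v of λ).

  λ = 2: largest Jordan block has size 2, contributing (x − 2)^2

So m_A(x) = (x - 2)^2 = x^2 - 4*x + 4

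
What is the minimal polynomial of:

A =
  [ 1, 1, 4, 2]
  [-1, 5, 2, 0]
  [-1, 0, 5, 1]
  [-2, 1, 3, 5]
x^2 - 8*x + 16

The characteristic polynomial is χ_A(x) = (x - 4)^4, so the eigenvalues are known. The minimal polynomial is
  m_A(x) = Π_λ (x − λ)^{k_λ}
where k_λ is the size of the *largest* Jordan block for λ (equivalently, the smallest k with (A − λI)^k v = 0 for every generalised eigenvector v of λ).

  λ = 4: largest Jordan block has size 2, contributing (x − 4)^2

So m_A(x) = (x - 4)^2 = x^2 - 8*x + 16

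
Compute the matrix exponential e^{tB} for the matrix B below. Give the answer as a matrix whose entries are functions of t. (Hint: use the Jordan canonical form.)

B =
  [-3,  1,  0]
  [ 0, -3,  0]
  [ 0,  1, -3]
e^{tB} =
  [exp(-3*t), t*exp(-3*t), 0]
  [0, exp(-3*t), 0]
  [0, t*exp(-3*t), exp(-3*t)]

Strategy: write B = P · J · P⁻¹ where J is a Jordan canonical form, so e^{tB} = P · e^{tJ} · P⁻¹, and e^{tJ} can be computed block-by-block.

B has Jordan form
J =
  [-3,  1,  0]
  [ 0, -3,  0]
  [ 0,  0, -3]
(up to reordering of blocks).

Per-block formulas:
  For a 2×2 Jordan block J_2(-3): exp(t · J_2(-3)) = e^(-3t)·(I + t·N), where N is the 2×2 nilpotent shift.
  For a 1×1 block at λ = -3: exp(t · [-3]) = [e^(-3t)].

After assembling e^{tJ} and conjugating by P, we get:

e^{tB} =
  [exp(-3*t), t*exp(-3*t), 0]
  [0, exp(-3*t), 0]
  [0, t*exp(-3*t), exp(-3*t)]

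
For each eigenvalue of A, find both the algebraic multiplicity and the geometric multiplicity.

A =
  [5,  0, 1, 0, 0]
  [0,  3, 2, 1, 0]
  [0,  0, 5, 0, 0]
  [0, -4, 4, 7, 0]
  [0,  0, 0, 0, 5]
λ = 5: alg = 5, geom = 3

Step 1 — factor the characteristic polynomial to read off the algebraic multiplicities:
  χ_A(x) = (x - 5)^5

Step 2 — compute geometric multiplicities via the rank-nullity identity g(λ) = n − rank(A − λI):
  rank(A − (5)·I) = 2, so dim ker(A − (5)·I) = n − 2 = 3

Summary:
  λ = 5: algebraic multiplicity = 5, geometric multiplicity = 3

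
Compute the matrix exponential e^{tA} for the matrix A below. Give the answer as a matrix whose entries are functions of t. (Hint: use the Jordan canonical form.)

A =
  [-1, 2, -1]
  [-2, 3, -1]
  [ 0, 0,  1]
e^{tA} =
  [-2*t*exp(t) + exp(t), 2*t*exp(t), -t*exp(t)]
  [-2*t*exp(t), 2*t*exp(t) + exp(t), -t*exp(t)]
  [0, 0, exp(t)]

Strategy: write A = P · J · P⁻¹ where J is a Jordan canonical form, so e^{tA} = P · e^{tJ} · P⁻¹, and e^{tJ} can be computed block-by-block.

A has Jordan form
J =
  [1, 1, 0]
  [0, 1, 0]
  [0, 0, 1]
(up to reordering of blocks).

Per-block formulas:
  For a 2×2 Jordan block J_2(1): exp(t · J_2(1)) = e^(1t)·(I + t·N), where N is the 2×2 nilpotent shift.
  For a 1×1 block at λ = 1: exp(t · [1]) = [e^(1t)].

After assembling e^{tJ} and conjugating by P, we get:

e^{tA} =
  [-2*t*exp(t) + exp(t), 2*t*exp(t), -t*exp(t)]
  [-2*t*exp(t), 2*t*exp(t) + exp(t), -t*exp(t)]
  [0, 0, exp(t)]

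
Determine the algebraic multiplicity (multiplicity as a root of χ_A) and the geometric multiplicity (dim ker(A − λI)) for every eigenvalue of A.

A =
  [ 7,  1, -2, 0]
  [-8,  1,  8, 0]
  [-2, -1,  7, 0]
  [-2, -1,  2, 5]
λ = 5: alg = 4, geom = 3

Step 1 — factor the characteristic polynomial to read off the algebraic multiplicities:
  χ_A(x) = (x - 5)^4

Step 2 — compute geometric multiplicities via the rank-nullity identity g(λ) = n − rank(A − λI):
  rank(A − (5)·I) = 1, so dim ker(A − (5)·I) = n − 1 = 3

Summary:
  λ = 5: algebraic multiplicity = 4, geometric multiplicity = 3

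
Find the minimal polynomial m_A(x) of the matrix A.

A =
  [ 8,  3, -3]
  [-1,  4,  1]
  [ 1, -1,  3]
x^3 - 15*x^2 + 75*x - 125

The characteristic polynomial is χ_A(x) = (x - 5)^3, so the eigenvalues are known. The minimal polynomial is
  m_A(x) = Π_λ (x − λ)^{k_λ}
where k_λ is the size of the *largest* Jordan block for λ (equivalently, the smallest k with (A − λI)^k v = 0 for every generalised eigenvector v of λ).

  λ = 5: largest Jordan block has size 3, contributing (x − 5)^3

So m_A(x) = (x - 5)^3 = x^3 - 15*x^2 + 75*x - 125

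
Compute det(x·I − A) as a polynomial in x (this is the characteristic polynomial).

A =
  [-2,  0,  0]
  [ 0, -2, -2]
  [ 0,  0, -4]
x^3 + 8*x^2 + 20*x + 16

Expanding det(x·I − A) (e.g. by cofactor expansion or by noting that A is similar to its Jordan form J, which has the same characteristic polynomial as A) gives
  χ_A(x) = x^3 + 8*x^2 + 20*x + 16
which factors as (x + 2)^2*(x + 4). The eigenvalues (with algebraic multiplicities) are λ = -4 with multiplicity 1, λ = -2 with multiplicity 2.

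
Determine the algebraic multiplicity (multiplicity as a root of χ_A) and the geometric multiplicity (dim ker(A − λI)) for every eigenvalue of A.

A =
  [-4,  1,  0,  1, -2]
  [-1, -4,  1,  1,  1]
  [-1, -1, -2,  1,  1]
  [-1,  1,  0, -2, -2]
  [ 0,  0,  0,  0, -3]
λ = -3: alg = 5, geom = 3

Step 1 — factor the characteristic polynomial to read off the algebraic multiplicities:
  χ_A(x) = (x + 3)^5

Step 2 — compute geometric multiplicities via the rank-nullity identity g(λ) = n − rank(A − λI):
  rank(A − (-3)·I) = 2, so dim ker(A − (-3)·I) = n − 2 = 3

Summary:
  λ = -3: algebraic multiplicity = 5, geometric multiplicity = 3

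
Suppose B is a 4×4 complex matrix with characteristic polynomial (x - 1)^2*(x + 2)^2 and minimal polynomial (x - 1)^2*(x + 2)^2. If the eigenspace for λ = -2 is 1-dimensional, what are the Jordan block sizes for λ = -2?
Block sizes for λ = -2: [2]

Step 1 — from the characteristic polynomial, algebraic multiplicity of λ = -2 is 2. From dim ker(B − (-2)·I) = 1, there are exactly 1 Jordan blocks for λ = -2.
Step 2 — from the minimal polynomial, the factor (x + 2)^2 tells us the largest block for λ = -2 has size 2.
Step 3 — with total size 2, 1 blocks, and largest block 2, the block sizes (in nonincreasing order) are [2].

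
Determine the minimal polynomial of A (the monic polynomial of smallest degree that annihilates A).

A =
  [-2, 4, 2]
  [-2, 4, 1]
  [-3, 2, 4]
x^3 - 6*x^2 + 12*x - 8

The characteristic polynomial is χ_A(x) = (x - 2)^3, so the eigenvalues are known. The minimal polynomial is
  m_A(x) = Π_λ (x − λ)^{k_λ}
where k_λ is the size of the *largest* Jordan block for λ (equivalently, the smallest k with (A − λI)^k v = 0 for every generalised eigenvector v of λ).

  λ = 2: largest Jordan block has size 3, contributing (x − 2)^3

So m_A(x) = (x - 2)^3 = x^3 - 6*x^2 + 12*x - 8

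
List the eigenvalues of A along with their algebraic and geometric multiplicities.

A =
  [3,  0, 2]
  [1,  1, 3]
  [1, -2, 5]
λ = 3: alg = 3, geom = 1

Step 1 — factor the characteristic polynomial to read off the algebraic multiplicities:
  χ_A(x) = (x - 3)^3

Step 2 — compute geometric multiplicities via the rank-nullity identity g(λ) = n − rank(A − λI):
  rank(A − (3)·I) = 2, so dim ker(A − (3)·I) = n − 2 = 1

Summary:
  λ = 3: algebraic multiplicity = 3, geometric multiplicity = 1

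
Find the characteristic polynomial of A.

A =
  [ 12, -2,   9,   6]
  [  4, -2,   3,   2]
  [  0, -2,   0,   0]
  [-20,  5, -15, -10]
x^4

Expanding det(x·I − A) (e.g. by cofactor expansion or by noting that A is similar to its Jordan form J, which has the same characteristic polynomial as A) gives
  χ_A(x) = x^4
which factors as x^4. The eigenvalues (with algebraic multiplicities) are λ = 0 with multiplicity 4.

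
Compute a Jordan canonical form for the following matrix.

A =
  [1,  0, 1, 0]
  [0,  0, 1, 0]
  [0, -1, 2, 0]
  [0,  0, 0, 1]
J_3(1) ⊕ J_1(1)

The characteristic polynomial is
  det(x·I − A) = x^4 - 4*x^3 + 6*x^2 - 4*x + 1 = (x - 1)^4

Eigenvalues and multiplicities (the geometric multiplicity of λ is n − rank(A − λI), which equals the number of Jordan blocks for λ):
  λ = 1: algebraic multiplicity = 4, geometric multiplicity = 2

Determining the block sizes for each eigenvalue:
  λ = 1: with am = 4 and gm = 2, the partition is not yet determined (e.g. several partitions of 4 into 2 parts exist). Let N = A − (1)·I. Computing rank(N^1) = 2, rank(N^2) = 1, rank(N^3) = 0; the number of blocks of size ≥ j is rank(N^{j−1}) − rank(N^j), giving [2, 1, 1]. So we have 1 block(s) of size 3, 1 block(s) of size 1 → block sizes [3, 1]

Assembling the blocks gives a Jordan form
J =
  [1, 1, 0, 0]
  [0, 1, 1, 0]
  [0, 0, 1, 0]
  [0, 0, 0, 1]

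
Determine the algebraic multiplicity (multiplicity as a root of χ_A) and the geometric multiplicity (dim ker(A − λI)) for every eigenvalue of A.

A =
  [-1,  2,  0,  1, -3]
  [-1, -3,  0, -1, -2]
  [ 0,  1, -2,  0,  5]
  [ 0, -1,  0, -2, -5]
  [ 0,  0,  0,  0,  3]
λ = -2: alg = 4, geom = 2; λ = 3: alg = 1, geom = 1

Step 1 — factor the characteristic polynomial to read off the algebraic multiplicities:
  χ_A(x) = (x - 3)*(x + 2)^4

Step 2 — compute geometric multiplicities via the rank-nullity identity g(λ) = n − rank(A − λI):
  rank(A − (-2)·I) = 3, so dim ker(A − (-2)·I) = n − 3 = 2
  rank(A − (3)·I) = 4, so dim ker(A − (3)·I) = n − 4 = 1

Summary:
  λ = -2: algebraic multiplicity = 4, geometric multiplicity = 2
  λ = 3: algebraic multiplicity = 1, geometric multiplicity = 1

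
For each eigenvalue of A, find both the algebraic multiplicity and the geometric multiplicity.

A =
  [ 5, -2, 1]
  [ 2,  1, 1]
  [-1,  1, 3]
λ = 3: alg = 3, geom = 1

Step 1 — factor the characteristic polynomial to read off the algebraic multiplicities:
  χ_A(x) = (x - 3)^3

Step 2 — compute geometric multiplicities via the rank-nullity identity g(λ) = n − rank(A − λI):
  rank(A − (3)·I) = 2, so dim ker(A − (3)·I) = n − 2 = 1

Summary:
  λ = 3: algebraic multiplicity = 3, geometric multiplicity = 1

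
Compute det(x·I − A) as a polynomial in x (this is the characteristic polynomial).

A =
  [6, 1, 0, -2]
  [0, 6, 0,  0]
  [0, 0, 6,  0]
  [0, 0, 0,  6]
x^4 - 24*x^3 + 216*x^2 - 864*x + 1296

Expanding det(x·I − A) (e.g. by cofactor expansion or by noting that A is similar to its Jordan form J, which has the same characteristic polynomial as A) gives
  χ_A(x) = x^4 - 24*x^3 + 216*x^2 - 864*x + 1296
which factors as (x - 6)^4. The eigenvalues (with algebraic multiplicities) are λ = 6 with multiplicity 4.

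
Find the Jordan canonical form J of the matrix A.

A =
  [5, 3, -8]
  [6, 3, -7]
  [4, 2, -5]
J_3(1)

The characteristic polynomial is
  det(x·I − A) = x^3 - 3*x^2 + 3*x - 1 = (x - 1)^3

Eigenvalues and multiplicities (the geometric multiplicity of λ is n − rank(A − λI), which equals the number of Jordan blocks for λ):
  λ = 1: algebraic multiplicity = 3, geometric multiplicity = 1

Determining the block sizes for each eigenvalue:
  λ = 1: one block (gm = 1), so the single block has size am = 3 → block sizes [3]

Assembling the blocks gives a Jordan form
J =
  [1, 1, 0]
  [0, 1, 1]
  [0, 0, 1]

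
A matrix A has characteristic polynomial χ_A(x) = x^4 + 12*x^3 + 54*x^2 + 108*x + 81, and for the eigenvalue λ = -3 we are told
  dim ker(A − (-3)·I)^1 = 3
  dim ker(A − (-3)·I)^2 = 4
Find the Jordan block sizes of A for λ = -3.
Block sizes for λ = -3: [2, 1, 1]

From the dimensions of kernels of powers, the number of Jordan blocks of size at least j is d_j − d_{j−1} where d_j = dim ker(N^j) (with d_0 = 0). Computing the differences gives [3, 1].
The number of blocks of size exactly k is (#blocks of size ≥ k) − (#blocks of size ≥ k + 1), so the partition is: 2 block(s) of size 1, 1 block(s) of size 2.
In nonincreasing order the block sizes are [2, 1, 1].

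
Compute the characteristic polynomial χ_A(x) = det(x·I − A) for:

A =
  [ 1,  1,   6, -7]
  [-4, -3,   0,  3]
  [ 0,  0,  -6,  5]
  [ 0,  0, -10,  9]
x^4 - x^3 - 9*x^2 - 11*x - 4

Expanding det(x·I − A) (e.g. by cofactor expansion or by noting that A is similar to its Jordan form J, which has the same characteristic polynomial as A) gives
  χ_A(x) = x^4 - x^3 - 9*x^2 - 11*x - 4
which factors as (x - 4)*(x + 1)^3. The eigenvalues (with algebraic multiplicities) are λ = -1 with multiplicity 3, λ = 4 with multiplicity 1.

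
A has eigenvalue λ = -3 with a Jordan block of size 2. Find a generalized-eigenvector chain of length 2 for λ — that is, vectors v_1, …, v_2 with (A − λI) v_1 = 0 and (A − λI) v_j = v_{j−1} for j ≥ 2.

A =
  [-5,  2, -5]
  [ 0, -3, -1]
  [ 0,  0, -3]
A Jordan chain for λ = -3 of length 2:
v_1 = (1, 1, 0)ᵀ
v_2 = (2, 0, -1)ᵀ

Let N = A − (-3)·I. We want v_2 with N^2 v_2 = 0 but N^1 v_2 ≠ 0; then v_{j-1} := N · v_j for j = 2, …, 2.

Pick v_2 = (2, 0, -1)ᵀ.
Then v_1 = N · v_2 = (1, 1, 0)ᵀ.

Sanity check: (A − (-3)·I) v_1 = (0, 0, 0)ᵀ = 0. ✓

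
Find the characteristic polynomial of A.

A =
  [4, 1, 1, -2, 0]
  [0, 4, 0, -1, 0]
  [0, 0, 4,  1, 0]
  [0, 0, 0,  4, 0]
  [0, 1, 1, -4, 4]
x^5 - 20*x^4 + 160*x^3 - 640*x^2 + 1280*x - 1024

Expanding det(x·I − A) (e.g. by cofactor expansion or by noting that A is similar to its Jordan form J, which has the same characteristic polynomial as A) gives
  χ_A(x) = x^5 - 20*x^4 + 160*x^3 - 640*x^2 + 1280*x - 1024
which factors as (x - 4)^5. The eigenvalues (with algebraic multiplicities) are λ = 4 with multiplicity 5.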